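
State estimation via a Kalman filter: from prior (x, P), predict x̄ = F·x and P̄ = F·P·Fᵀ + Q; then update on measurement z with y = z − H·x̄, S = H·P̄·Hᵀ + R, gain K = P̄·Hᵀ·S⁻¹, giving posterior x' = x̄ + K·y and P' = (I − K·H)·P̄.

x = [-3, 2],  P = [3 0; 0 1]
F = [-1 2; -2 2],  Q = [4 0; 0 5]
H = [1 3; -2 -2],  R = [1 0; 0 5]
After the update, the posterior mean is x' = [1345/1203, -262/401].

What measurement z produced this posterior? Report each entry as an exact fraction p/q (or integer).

x̄ = F·x = [7, 10]
P̄ = F·P·Fᵀ + Q = [11 10; 10 21]
S = H·P̄·Hᵀ + R = [261 -228; -228 213]
K = P̄·Hᵀ·S⁻¹ = [-281/1203 -538/1203; 157/401 154/1203]
x' − x̄ = [-7076/1203, -4272/401] = K·y
y = (KᵀK)⁻¹·Kᵀ·(x' − x̄) = [-38, 33]
z = y + H·x̄ = [-38, 33] + [37, -34] = [-1, -1]

z = [-1, -1]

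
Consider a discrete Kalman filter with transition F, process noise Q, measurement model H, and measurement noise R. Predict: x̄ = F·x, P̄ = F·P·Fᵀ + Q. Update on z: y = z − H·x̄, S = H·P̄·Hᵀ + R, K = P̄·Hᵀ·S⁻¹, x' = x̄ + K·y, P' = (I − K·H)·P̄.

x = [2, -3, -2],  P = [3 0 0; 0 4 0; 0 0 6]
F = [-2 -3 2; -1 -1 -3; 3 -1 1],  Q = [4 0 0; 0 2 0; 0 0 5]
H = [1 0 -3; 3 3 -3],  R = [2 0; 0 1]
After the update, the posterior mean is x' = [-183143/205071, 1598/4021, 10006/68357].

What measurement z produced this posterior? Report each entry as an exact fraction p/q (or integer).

z = [-1, -2]

x̄ = F·x = [1, 7, 7]
P̄ = F·P·Fᵀ + Q = [76 -18 6; -18 63 -23; 6 -23 42]
S = H·P̄·Hᵀ + R = [420 687; 687 1612]
K = P̄·Hᵀ·S⁻¹ = [-13676/205071 8558/68357; -1136/4021 993/4021; -23947/68357 2700/68357]
x' − x̄ = [-388214/205071, -26549/4021, -468493/68357] = K·y
y = (KᵀK)⁻¹·Kᵀ·(x' − x̄) = [19, -5]
z = y + H·x̄ = [19, -5] + [-20, 3] = [-1, -2]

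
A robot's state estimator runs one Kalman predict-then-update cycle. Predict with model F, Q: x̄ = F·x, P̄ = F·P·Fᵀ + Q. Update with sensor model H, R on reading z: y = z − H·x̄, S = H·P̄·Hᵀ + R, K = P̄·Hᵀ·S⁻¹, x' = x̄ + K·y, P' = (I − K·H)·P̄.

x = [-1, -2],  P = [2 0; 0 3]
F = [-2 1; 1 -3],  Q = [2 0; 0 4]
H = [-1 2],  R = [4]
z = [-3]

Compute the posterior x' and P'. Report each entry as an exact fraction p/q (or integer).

x̄ = F·x = [0, 5]
P̄ = F·P·Fᵀ + Q = [13 -13; -13 33]
y = z − H·x̄ = [-13]
S = H·P̄·Hᵀ + R = [201]
K = P̄·Hᵀ·S⁻¹ = [-13/67; 79/201]
x' = x̄ + K·y = [169/67, -22/201]
P' = (I − K·H)·P̄ = [364/67 156/67; 156/67 392/201]

x' = [169/67, -22/201]
P' = [364/67 156/67; 156/67 392/201]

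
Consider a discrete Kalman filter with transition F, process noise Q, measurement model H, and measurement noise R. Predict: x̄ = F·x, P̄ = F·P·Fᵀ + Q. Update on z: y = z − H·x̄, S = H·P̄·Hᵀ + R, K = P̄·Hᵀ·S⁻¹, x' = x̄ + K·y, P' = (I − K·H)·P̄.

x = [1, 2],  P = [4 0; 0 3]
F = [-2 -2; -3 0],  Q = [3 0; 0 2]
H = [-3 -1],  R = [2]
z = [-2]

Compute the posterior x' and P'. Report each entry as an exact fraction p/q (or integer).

x̄ = F·x = [-6, -3]
P̄ = F·P·Fᵀ + Q = [31 24; 24 38]
y = z − H·x̄ = [-23]
S = H·P̄·Hᵀ + R = [463]
K = P̄·Hᵀ·S⁻¹ = [-117/463; -110/463]
x' = x̄ + K·y = [-87/463, 1141/463]
P' = (I − K·H)·P̄ = [664/463 -1758/463; -1758/463 5494/463]

x' = [-87/463, 1141/463]
P' = [664/463 -1758/463; -1758/463 5494/463]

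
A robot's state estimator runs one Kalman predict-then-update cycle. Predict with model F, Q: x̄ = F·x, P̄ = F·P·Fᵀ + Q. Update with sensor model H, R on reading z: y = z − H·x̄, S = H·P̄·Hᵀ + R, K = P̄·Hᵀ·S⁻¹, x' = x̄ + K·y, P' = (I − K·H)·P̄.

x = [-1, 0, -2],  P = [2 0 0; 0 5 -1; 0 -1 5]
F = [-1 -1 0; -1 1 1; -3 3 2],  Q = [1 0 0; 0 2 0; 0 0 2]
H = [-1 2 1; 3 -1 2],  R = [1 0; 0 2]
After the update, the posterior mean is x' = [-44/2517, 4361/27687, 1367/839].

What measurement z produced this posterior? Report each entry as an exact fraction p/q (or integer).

z = [2, 3]

x̄ = F·x = [1, -1, -1]
P̄ = F·P·Fᵀ + Q = [8 -2 -7; -2 12 26; -7 26 73]
S = H·P̄·Hᵀ + R = [256 155; 155 202]
K = P̄·Hᵀ·S⁻¹ = [-518/2517 547/2517; 5234/27687 644/27687; 343/839 148/839]
x' − x̄ = [-2561/2517, 32048/27687, 2206/839] = K·y
y = (KᵀK)⁻¹·Kᵀ·(x' − x̄) = [6, 1]
z = y + H·x̄ = [6, 1] + [-4, 2] = [2, 3]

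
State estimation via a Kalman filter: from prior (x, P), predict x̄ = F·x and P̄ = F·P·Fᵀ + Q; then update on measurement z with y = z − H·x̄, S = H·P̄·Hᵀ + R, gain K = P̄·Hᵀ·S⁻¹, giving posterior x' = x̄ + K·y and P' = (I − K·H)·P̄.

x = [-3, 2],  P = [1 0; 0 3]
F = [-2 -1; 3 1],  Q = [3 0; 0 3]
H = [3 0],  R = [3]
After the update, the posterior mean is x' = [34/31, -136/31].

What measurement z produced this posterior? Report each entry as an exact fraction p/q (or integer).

z = [3]

x̄ = F·x = [4, -7]
P̄ = F·P·Fᵀ + Q = [10 -9; -9 15]
S = H·P̄·Hᵀ + R = [93]
K = P̄·Hᵀ·S⁻¹ = [10/31; -9/31]
x' − x̄ = [-90/31, 81/31] = K·y
y = (KᵀK)⁻¹·Kᵀ·(x' − x̄) = [-9]
z = y + H·x̄ = [-9] + [12] = [3]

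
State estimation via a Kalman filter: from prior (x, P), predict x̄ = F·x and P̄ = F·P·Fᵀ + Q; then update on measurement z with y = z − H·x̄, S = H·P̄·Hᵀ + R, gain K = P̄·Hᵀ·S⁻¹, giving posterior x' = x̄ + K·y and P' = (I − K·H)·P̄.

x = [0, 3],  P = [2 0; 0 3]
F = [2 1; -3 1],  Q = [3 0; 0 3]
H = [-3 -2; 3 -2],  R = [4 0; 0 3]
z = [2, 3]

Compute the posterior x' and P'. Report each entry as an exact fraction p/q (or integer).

x̄ = F·x = [3, 3]
P̄ = F·P·Fᵀ + Q = [14 -9; -9 24]
y = z − H·x̄ = [17, 0]
S = H·P̄·Hᵀ + R = [118 -30; -30 333]
K = P̄·Hᵀ·S⁻¹ = [-344/2133 1060/6399; -13/54 -20/81]
x' = x̄ + K·y = [551/2133, -59/54]
P' = (I − K·H)·P̄ = [406/2133 1/27; 1/27 23/54]

x' = [551/2133, -59/54]
P' = [406/2133 1/27; 1/27 23/54]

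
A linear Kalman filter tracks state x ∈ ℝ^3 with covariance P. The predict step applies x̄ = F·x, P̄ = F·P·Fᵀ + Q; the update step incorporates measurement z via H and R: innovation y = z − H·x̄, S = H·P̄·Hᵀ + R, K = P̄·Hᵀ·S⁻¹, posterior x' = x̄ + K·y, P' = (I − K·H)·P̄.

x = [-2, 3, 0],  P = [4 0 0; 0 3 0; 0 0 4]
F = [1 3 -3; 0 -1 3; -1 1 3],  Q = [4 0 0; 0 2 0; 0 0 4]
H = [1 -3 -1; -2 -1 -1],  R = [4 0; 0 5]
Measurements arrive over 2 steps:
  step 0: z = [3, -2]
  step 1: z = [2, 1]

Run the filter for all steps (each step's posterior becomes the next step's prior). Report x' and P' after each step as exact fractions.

step 0: x̄ = F·x = [7, -3, 5]
step 0: P̄ = F·P·Fᵀ + Q = [71 -45 -31; -45 41 33; -31 33 47]
step 0: y = z − H·x̄ = [-8, 14]
step 0: S = H·P̄·Hᵀ + R = [1021 -96; -96 139]
step 0: K = P̄·Hᵀ·S⁻¹ = [26607/132703 -44634/132703; -26403/132703 -2960/132703; -201/1013 -270/1013]
step 0: x' = x̄ + K·y = [91189/132703, -228325/132703, 2893/1013]
step 0: P' = (I − K·H)·P̄ = [170210/132703 90516/132703 -1586/1013; 90516/132703 181180/132703 -2652/1013; -1586/1013 -2652/1013 7174/1013]
step 1: x̄ = F·x = [-1730735/132703, 1365274/132703, 817435/132703]
step 1: P̄ = F·P·Fᵀ + Q = [18832896/132703 -13884444/132703 -11596916/132703; -13884444/132703 10989204/132703 8990780/132703; -11596916/132703 8990780/132703 8321440/132703]
step 1: y = z − H·x̄ = [6909398/132703, -1146058/132703]
step 1: S = H·P̄·Hᵀ + R = [287033160/132703 -41432756/132703; -41432756/132703 11361863/132703]
step 1: K = P̄·Hᵀ·S⁻¹ = [295927945/1454901331 -481086244/1454901331; -587332037/2909802662 -73518374/1454901331; -20945723/111915487 -18447288/111915487]
step 1: x' = x̄ + K·y = [587688559/1454901331, 313028941/1454901331, -241871235/111915487]
step 1: P' = (I − K·H)·P̄ = [1558564296/1454901331 543274944/1454901331 -96536332/111915487; 543274944/1454901331 1218448518/1454901331 -149031272/111915487; -96536332/111915487 -149031272/111915487 434340376/111915487]

step 0: x' = [91189/132703, -228325/132703, 2893/1013], P' = [170210/132703 90516/132703 -1586/1013; 90516/132703 181180/132703 -2652/1013; -1586/1013 -2652/1013 7174/1013]
step 1: x' = [587688559/1454901331, 313028941/1454901331, -241871235/111915487], P' = [1558564296/1454901331 543274944/1454901331 -96536332/111915487; 543274944/1454901331 1218448518/1454901331 -149031272/111915487; -96536332/111915487 -149031272/111915487 434340376/111915487]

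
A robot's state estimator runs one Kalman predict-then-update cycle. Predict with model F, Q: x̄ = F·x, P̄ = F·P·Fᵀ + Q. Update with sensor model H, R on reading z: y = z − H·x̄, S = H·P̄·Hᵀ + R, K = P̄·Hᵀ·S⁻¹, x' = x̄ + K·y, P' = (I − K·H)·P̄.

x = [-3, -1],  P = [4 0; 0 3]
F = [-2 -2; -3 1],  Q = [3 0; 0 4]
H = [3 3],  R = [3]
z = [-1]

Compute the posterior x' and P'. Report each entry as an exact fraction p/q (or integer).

x̄ = F·x = [8, 8]
P̄ = F·P·Fᵀ + Q = [31 18; 18 43]
y = z − H·x̄ = [-49]
S = H·P̄·Hᵀ + R = [993]
K = P̄·Hᵀ·S⁻¹ = [49/331; 61/331]
x' = x̄ + K·y = [247/331, -341/331]
P' = (I − K·H)·P̄ = [3058/331 -3009/331; -3009/331 3070/331]

x' = [247/331, -341/331]
P' = [3058/331 -3009/331; -3009/331 3070/331]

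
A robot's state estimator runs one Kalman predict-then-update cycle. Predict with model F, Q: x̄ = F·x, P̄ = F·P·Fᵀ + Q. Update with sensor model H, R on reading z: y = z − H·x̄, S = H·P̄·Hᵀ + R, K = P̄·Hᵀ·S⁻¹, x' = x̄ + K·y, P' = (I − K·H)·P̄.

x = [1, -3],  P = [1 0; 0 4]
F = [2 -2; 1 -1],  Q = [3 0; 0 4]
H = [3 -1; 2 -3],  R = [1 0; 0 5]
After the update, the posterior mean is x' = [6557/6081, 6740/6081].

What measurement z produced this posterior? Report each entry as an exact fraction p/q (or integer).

z = [2, -1]

x̄ = F·x = [8, 4]
P̄ = F·P·Fᵀ + Q = [23 10; 10 9]
S = H·P̄·Hᵀ + R = [157 55; 55 58]
K = P̄·Hᵀ·S⁻¹ = [2542/6081 -733/6081; 1603/6081 -2254/6081]
x' − x̄ = [-42091/6081, -17584/6081] = K·y
y = (KᵀK)⁻¹·Kᵀ·(x' − x̄) = [-18, -5]
z = y + H·x̄ = [-18, -5] + [20, 4] = [2, -1]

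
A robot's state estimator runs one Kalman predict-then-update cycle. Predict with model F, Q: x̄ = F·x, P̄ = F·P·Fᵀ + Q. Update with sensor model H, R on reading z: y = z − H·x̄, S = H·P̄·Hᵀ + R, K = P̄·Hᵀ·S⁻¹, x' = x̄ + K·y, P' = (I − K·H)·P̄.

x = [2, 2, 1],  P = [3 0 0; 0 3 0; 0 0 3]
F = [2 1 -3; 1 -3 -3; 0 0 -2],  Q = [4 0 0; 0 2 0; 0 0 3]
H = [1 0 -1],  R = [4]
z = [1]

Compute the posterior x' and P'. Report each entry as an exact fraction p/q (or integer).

x' = [-25/29, -227/29, -70/29]
P' = [550/29 528/29 438/29; 528/29 1675/29 504/29; 438/29 504/29 426/29]

x̄ = F·x = [3, -7, -2]
P̄ = F·P·Fᵀ + Q = [46 24 18; 24 59 18; 18 18 15]
y = z − H·x̄ = [-4]
S = H·P̄·Hᵀ + R = [29]
K = P̄·Hᵀ·S⁻¹ = [28/29; 6/29; 3/29]
x' = x̄ + K·y = [-25/29, -227/29, -70/29]
P' = (I − K·H)·P̄ = [550/29 528/29 438/29; 528/29 1675/29 504/29; 438/29 504/29 426/29]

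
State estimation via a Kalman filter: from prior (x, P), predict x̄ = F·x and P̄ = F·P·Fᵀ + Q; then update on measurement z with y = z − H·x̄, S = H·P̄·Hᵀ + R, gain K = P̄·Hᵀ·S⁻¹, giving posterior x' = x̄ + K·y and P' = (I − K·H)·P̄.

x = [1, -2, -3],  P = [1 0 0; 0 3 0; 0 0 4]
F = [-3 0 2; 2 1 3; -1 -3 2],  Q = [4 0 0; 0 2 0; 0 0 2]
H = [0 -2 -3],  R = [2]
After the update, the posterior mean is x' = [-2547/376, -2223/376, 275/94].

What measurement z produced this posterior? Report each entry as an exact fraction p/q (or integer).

x̄ = F·x = [-9, -9, -1]
P̄ = F·P·Fᵀ + Q = [29 18 19; 18 45 13; 19 13 46]
S = H·P̄·Hᵀ + R = [752]
K = P̄·Hᵀ·S⁻¹ = [-93/752; -129/752; -41/188]
x' − x̄ = [837/376, 1161/376, 369/94] = K·y
y = (KᵀK)⁻¹·Kᵀ·(x' − x̄) = [-18]
z = y + H·x̄ = [-18] + [21] = [3]

z = [3]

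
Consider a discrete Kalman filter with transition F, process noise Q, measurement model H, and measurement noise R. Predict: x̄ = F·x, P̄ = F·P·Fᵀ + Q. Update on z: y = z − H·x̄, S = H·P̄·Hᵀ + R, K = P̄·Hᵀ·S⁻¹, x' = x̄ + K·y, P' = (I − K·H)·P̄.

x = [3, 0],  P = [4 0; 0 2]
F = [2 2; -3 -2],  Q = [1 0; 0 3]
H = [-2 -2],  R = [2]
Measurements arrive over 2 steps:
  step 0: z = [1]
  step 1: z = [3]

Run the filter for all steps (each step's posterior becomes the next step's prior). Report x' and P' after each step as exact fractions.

step 0: x̄ = F·x = [6, -9]
step 0: P̄ = F·P·Fᵀ + Q = [25 -32; -32 47]
step 0: y = z − H·x̄ = [-5]
step 0: S = H·P̄·Hᵀ + R = [34]
step 0: K = P̄·Hᵀ·S⁻¹ = [7/17; -15/17]
step 0: x' = x̄ + K·y = [67/17, -78/17]
step 0: P' = (I − K·H)·P̄ = [327/17 -334/17; -334/17 349/17]
step 1: x̄ = F·x = [-22/17, -45/17]
step 1: P̄ = F·P·Fᵀ + Q = [49/17 -18/17; -18/17 382/17]
step 1: y = z − H·x̄ = [-83/17]
step 1: S = H·P̄·Hᵀ + R = [1614/17]
step 1: K = P̄·Hᵀ·S⁻¹ = [-31/807; -364/807]
step 1: x' = x̄ + K·y = [-893/807, -359/807]
step 1: P' = (I − K·H)·P̄ = [2213/807 -2182/807; -2182/807 2546/807]

step 0: x' = [67/17, -78/17], P' = [327/17 -334/17; -334/17 349/17]
step 1: x' = [-893/807, -359/807], P' = [2213/807 -2182/807; -2182/807 2546/807]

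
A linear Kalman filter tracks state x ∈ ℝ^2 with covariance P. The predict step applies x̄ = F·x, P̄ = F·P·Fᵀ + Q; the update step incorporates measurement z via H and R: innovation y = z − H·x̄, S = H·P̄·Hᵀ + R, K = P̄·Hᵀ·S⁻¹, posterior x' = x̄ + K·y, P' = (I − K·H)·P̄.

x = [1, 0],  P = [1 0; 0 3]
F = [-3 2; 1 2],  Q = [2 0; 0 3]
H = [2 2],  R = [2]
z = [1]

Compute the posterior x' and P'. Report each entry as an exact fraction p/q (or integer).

x̄ = F·x = [-3, 1]
P̄ = F·P·Fᵀ + Q = [23 9; 9 16]
y = z − H·x̄ = [5]
S = H·P̄·Hᵀ + R = [230]
K = P̄·Hᵀ·S⁻¹ = [32/115; 5/23]
x' = x̄ + K·y = [-37/23, 48/23]
P' = (I − K·H)·P̄ = [597/115 -113/23; -113/23 118/23]

x' = [-37/23, 48/23]
P' = [597/115 -113/23; -113/23 118/23]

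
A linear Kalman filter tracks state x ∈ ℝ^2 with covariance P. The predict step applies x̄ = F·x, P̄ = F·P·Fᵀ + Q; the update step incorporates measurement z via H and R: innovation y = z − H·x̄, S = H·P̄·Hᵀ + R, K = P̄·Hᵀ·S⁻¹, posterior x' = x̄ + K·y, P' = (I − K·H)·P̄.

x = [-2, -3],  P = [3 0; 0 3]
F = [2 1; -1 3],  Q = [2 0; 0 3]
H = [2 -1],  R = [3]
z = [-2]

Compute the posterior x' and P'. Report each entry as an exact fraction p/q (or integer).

x' = [-489/92, -779/92]
P' = [603/92 1113/92; 1113/92 2307/92]

x̄ = F·x = [-7, -7]
P̄ = F·P·Fᵀ + Q = [17 3; 3 33]
y = z − H·x̄ = [5]
S = H·P̄·Hᵀ + R = [92]
K = P̄·Hᵀ·S⁻¹ = [31/92; -27/92]
x' = x̄ + K·y = [-489/92, -779/92]
P' = (I − K·H)·P̄ = [603/92 1113/92; 1113/92 2307/92]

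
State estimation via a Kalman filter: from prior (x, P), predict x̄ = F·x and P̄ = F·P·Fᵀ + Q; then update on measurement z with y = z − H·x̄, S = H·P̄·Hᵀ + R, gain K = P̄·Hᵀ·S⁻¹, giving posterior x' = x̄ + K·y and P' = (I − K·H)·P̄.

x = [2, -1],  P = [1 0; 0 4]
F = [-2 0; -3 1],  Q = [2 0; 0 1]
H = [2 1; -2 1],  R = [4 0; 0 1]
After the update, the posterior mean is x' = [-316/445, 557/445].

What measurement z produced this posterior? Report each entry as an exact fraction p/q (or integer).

x̄ = F·x = [-4, -7]
P̄ = F·P·Fᵀ + Q = [6 6; 6 14]
S = H·P̄·Hᵀ + R = [66 -10; -10 15]
K = P̄·Hᵀ·S⁻¹ = [21/89 -108/445; 41/89 196/445]
x' − x̄ = [1464/445, 3672/445] = K·y
y = (KᵀK)⁻¹·Kᵀ·(x' − x̄) = [16, 2]
z = y + H·x̄ = [16, 2] + [-15, 1] = [1, 3]

z = [1, 3]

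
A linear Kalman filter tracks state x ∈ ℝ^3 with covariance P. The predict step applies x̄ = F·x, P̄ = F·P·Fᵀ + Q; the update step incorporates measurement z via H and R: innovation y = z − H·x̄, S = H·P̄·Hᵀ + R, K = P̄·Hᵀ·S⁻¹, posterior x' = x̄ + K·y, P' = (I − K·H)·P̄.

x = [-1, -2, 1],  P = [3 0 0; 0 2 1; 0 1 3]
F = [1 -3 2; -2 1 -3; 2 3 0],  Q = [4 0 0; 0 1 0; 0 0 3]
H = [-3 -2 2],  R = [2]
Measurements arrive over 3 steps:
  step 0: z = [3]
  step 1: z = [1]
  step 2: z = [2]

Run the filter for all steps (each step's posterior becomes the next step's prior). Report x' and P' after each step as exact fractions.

step 0: x' = [1603/467, -2931/467, 140/467], P' = [9274/467 -11078/467 2784/467; -11078/467 14787/467 -1875/467; 2784/467 -1875/467 2415/467]
step 1: x' = [-4899997/1315931, 5245099/1315931, -1477486/1315931], P' = [103529394/1315931 -134537314/1315931 20222096/1315931; -134537314/1315931 177985815/1315931 -23457596/1315931; 20222096/1315931 -23457596/1315931 7093585/1315931]
step 2: x' = [-68138109354/15249047039, 78679897979/15249047039, -8237164573/15249047039], P' = [821787320822/15249047039 -1065513602266/15249047039 160589186072/15249047039; -1065513602266/15249047039 1418079228148/15249047039 -175478487060/15249047039; 160589186072/15249047039 -175478487060/15249047039 67873898485/15249047039]

step 0: x̄ = F·x = [7, -3, -8]
step 0: P̄ = F·P·Fᵀ + Q = [25 -19 -6; -19 36 -15; -6 -15 33]
step 0: y = z − H·x̄ = [34]
step 0: S = H·P̄·Hᵀ + R = [467]
step 0: K = P̄·Hᵀ·S⁻¹ = [-49/467; -45/467; 114/467]
step 0: x' = x̄ + K·y = [1603/467, -2931/467, 140/467]
step 0: P' = (I − K·H)·P̄ = [9274/467 -11078/467 2784/467; -11078/467 14787/467 -1875/467; 2784/467 -1875/467 2415/467]
step 1: x̄ = F·x = [10676/467, -6557/467, -5587/467]
step 1: P̄ = F·P·Fᵀ + Q = [253989/467 -195058/467 -81415/467; -195058/467 163055/467 51748/467; -81415/467 51748/467 38644/467]
step 1: y = z − H·x̄ = [30555/467]
step 1: S = H·P̄·Hᵀ + R = [1315931/467]
step 1: K = P̄·Hᵀ·S⁻¹ = [-534681/1315931; 362560/1315931; 218037/1315931]
step 1: x' = x̄ + K·y = [-4899997/1315931, 5245099/1315931, -1477486/1315931]
step 1: P' = (I − K·H)·P̄ = [103529394/1315931 -134537314/1315931 20222096/1315931; -134537314/1315931 177985815/1315931 -23457596/1315931; 20222096/1315931 -23457596/1315931 7093585/1315931]
step 2: x̄ = F·x = [-23590266/1315931, 19477551/1315931, 5935303/1315931]
step 2: P̄ = F·P·Fᵀ + Q = [2908643213/1315931 -2124927169/1315931 -1051058797/1315931; -2124927169/1315931 1578821571/1315931 747774913/1315931; -1051058797/1315931 747774913/1315931 405489936/1315931]
step 2: y = z − H·x̄ = [-41054440/1315931]
step 2: S = H·P̄·Hᵀ + R = [15249047039/1315931]
step 2: K = P̄·Hᵀ·S⁻¹ = [-6578192895/15249047039; 4712688191/15249047039; 2468606437/15249047039]
step 2: x' = x̄ + K·y = [-68138109354/15249047039, 78679897979/15249047039, -8237164573/15249047039]
step 2: P' = (I − K·H)·P̄ = [821787320822/15249047039 -1065513602266/15249047039 160589186072/15249047039; -1065513602266/15249047039 1418079228148/15249047039 -175478487060/15249047039; 160589186072/15249047039 -175478487060/15249047039 67873898485/15249047039]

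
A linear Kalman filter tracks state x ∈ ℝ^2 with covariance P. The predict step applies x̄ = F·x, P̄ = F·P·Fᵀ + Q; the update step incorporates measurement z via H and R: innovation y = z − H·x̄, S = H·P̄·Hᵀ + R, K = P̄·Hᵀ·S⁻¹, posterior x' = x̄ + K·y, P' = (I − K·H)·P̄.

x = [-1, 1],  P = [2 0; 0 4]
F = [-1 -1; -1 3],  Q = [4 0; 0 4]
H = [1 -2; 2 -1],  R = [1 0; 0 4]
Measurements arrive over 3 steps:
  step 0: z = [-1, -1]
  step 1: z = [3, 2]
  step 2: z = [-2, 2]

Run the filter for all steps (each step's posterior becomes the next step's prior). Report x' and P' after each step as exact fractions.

step 0: x' = [-15/1939, 1067/1939], P' = [2740/1939 1580/1939; 1580/1939 1364/1939]
step 1: x' = [107510/159537, -166507/159537], P' = [203996/159537 113324/159537; 113324/159537 99110/159537]
step 2: x' = [30559042/48990813, 49044308/48990813], P' = [62477452/48990813 34737476/48990813; 34737476/48990813 30410332/48990813]

step 0: x̄ = F·x = [0, 4]
step 0: P̄ = F·P·Fᵀ + Q = [10 -10; -10 42]
step 0: y = z − H·x̄ = [7, 3]
step 0: S = H·P̄·Hᵀ + R = [219 154; 154 126]
step 0: K = P̄·Hᵀ·S⁻¹ = [-60/277 975/1939; -164/277 449/1939]
step 0: x' = x̄ + K·y = [-15/1939, 1067/1939]
step 0: P' = (I − K·H)·P̄ = [2740/1939 1580/1939; 1580/1939 1364/1939]
step 1: x̄ = F·x = [-1052/1939, 3216/1939]
step 1: P̄ = F·P·Fᵀ + Q = [15020/1939 -4512/1939; -4512/1939 13292/1939]
step 1: y = z − H·x̄ = [13301/1939, 1314/277]
step 1: S = H·P̄·Hᵀ + R = [88175/1939 11312/277; 11312/277 14168/277]
step 1: K = P̄·Hᵀ·S⁻¹ = [-3236/22791 73667/159537; -12128/22791 63769/319074]
step 1: x' = x̄ + K·y = [107510/159537, -166507/159537]
step 1: P' = (I − K·H)·P̄ = [203996/159537 113324/159537; 113324/159537 99110/159537]
step 2: x̄ = F·x = [58997/159537, -607031/159537]
step 2: P̄ = F·P·Fᵀ + Q = [1167902/159537 -319982/159537; -319982/159537 1054190/159537]
step 2: y = z − H·x̄ = [-530711/53179, -19331/7597]
step 2: S = H·P̄·Hᵀ + R = [2274709/53179 287814/7597; 287814/7597 363994/7597]
step 2: K = P̄·Hᵀ·S⁻¹ = [-2332500/16330271 7518119/16330271; -8694396/16330271 3255385/16330271]
step 2: x' = x̄ + K·y = [30559042/48990813, 49044308/48990813]
step 2: P' = (I − K·H)·P̄ = [62477452/48990813 34737476/48990813; 34737476/48990813 30410332/48990813]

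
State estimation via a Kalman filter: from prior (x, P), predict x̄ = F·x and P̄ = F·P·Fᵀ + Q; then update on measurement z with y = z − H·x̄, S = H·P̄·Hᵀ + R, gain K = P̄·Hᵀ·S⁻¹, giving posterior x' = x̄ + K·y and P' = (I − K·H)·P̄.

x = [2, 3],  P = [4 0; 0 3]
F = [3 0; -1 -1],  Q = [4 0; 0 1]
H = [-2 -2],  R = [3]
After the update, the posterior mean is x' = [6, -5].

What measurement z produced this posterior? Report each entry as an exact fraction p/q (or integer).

x̄ = F·x = [6, -5]
P̄ = F·P·Fᵀ + Q = [40 -12; -12 8]
S = H·P̄·Hᵀ + R = [99]
K = P̄·Hᵀ·S⁻¹ = [-56/99; 8/99]
x' − x̄ = [0, 0] = K·y
y = (KᵀK)⁻¹·Kᵀ·(x' − x̄) = [0]
z = y + H·x̄ = [0] + [-2] = [-2]

z = [-2]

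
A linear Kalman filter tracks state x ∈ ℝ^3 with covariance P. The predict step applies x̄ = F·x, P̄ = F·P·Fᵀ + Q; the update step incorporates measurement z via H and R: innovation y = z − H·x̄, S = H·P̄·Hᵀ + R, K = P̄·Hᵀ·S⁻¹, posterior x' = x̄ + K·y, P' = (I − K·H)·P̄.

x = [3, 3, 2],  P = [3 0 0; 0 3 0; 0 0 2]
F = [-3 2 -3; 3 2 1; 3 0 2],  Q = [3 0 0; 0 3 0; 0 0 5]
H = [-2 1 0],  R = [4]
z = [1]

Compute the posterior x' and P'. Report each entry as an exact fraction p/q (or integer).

x' = [241/62, 850/93, 565/186]
P' = [813/124 719/62 287/124; 719/62 2243/93 1079/186; 287/124 1079/186 2999/372]

x̄ = F·x = [-9, 17, 13]
P̄ = F·P·Fᵀ + Q = [60 -21 -39; -21 44 31; -39 31 40]
y = z − H·x̄ = [-34]
S = H·P̄·Hᵀ + R = [372]
K = P̄·Hᵀ·S⁻¹ = [-47/124; 43/186; 109/372]
x' = x̄ + K·y = [241/62, 850/93, 565/186]
P' = (I − K·H)·P̄ = [813/124 719/62 287/124; 719/62 2243/93 1079/186; 287/124 1079/186 2999/372]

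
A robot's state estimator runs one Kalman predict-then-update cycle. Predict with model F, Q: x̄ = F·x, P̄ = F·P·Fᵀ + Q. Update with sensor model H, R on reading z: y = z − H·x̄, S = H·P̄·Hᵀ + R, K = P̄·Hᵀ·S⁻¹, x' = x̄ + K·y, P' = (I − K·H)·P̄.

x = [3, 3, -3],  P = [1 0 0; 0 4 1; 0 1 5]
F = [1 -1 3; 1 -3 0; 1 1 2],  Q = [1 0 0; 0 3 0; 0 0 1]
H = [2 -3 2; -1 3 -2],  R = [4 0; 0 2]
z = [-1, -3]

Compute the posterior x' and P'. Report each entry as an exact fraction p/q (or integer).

x̄ = F·x = [-9, -6, 0]
P̄ = F·P·Fᵀ + Q = [45 4 28; 4 40 -17; 28 -17 30]
y = z − H·x̄ = [-1, 6]
S = H·P̄·Hᵀ + R = [1044 -906; -906 819]
K = P̄·Hᵀ·S⁻¹ = [1213/1425 1187/1425; 907/1900 2027/2850; 3613/11400 1031/5700]
x' = x̄ + K·y = [-364/75, -221/100, 461/600]
P' = (I − K·H)·P̄ = [7226/1425 4748/1425 774/475; 4748/1425 2861/950 12199/5700; 774/475 12199/5700 25247/11400]

x' = [-364/75, -221/100, 461/600]
P' = [7226/1425 4748/1425 774/475; 4748/1425 2861/950 12199/5700; 774/475 12199/5700 25247/11400]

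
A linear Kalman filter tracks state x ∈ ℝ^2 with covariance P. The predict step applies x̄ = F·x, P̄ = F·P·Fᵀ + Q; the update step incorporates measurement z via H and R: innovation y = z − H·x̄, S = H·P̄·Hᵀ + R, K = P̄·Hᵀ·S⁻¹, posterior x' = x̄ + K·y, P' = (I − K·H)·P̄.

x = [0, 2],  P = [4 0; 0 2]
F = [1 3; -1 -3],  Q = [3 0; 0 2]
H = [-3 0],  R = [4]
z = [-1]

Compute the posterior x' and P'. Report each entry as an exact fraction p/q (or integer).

x' = [99/229, -252/229]
P' = [100/229 -88/229; -88/229 1140/229]

x̄ = F·x = [6, -6]
P̄ = F·P·Fᵀ + Q = [25 -22; -22 24]
y = z − H·x̄ = [17]
S = H·P̄·Hᵀ + R = [229]
K = P̄·Hᵀ·S⁻¹ = [-75/229; 66/229]
x' = x̄ + K·y = [99/229, -252/229]
P' = (I − K·H)·P̄ = [100/229 -88/229; -88/229 1140/229]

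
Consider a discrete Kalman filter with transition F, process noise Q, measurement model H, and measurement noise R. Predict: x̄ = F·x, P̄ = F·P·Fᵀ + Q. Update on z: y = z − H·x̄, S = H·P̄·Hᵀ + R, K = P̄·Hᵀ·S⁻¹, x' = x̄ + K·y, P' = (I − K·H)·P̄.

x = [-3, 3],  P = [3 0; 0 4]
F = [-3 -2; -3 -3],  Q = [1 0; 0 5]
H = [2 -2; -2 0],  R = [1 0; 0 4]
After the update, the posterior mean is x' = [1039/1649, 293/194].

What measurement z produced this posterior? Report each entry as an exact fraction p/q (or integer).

x̄ = F·x = [3, 0]
P̄ = F·P·Fᵀ + Q = [44 51; 51 68]
S = H·P̄·Hᵀ + R = [41 28; 28 180]
K = P̄·Hᵀ·S⁻¹ = [-14/1649 -804/1649; -48/97 -95/194]
x' − x̄ = [-3908/1649, 293/194] = K·y
y = (KᵀK)⁻¹·Kᵀ·(x' − x̄) = [-8, 5]
z = y + H·x̄ = [-8, 5] + [6, -6] = [-2, -1]

z = [-2, -1]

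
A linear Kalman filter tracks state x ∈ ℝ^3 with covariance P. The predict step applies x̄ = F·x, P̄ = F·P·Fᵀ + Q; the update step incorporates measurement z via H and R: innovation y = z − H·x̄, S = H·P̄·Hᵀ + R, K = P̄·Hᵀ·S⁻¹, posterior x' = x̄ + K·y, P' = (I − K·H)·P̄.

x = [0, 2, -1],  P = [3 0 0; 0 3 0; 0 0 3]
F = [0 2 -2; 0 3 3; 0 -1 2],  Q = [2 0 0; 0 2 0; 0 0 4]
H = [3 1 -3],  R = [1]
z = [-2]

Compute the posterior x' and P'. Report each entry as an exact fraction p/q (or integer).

x' = [-19/61, 1181/732, 107/122]
P' = [134/61 -319/61 24/61; -319/61 40151/732 1591/122; 24/61 1591/122 292/61]

x̄ = F·x = [6, 3, -4]
P̄ = F·P·Fᵀ + Q = [26 0 -18; 0 56 9; -18 9 19]
y = z − H·x̄ = [-35]
S = H·P̄·Hᵀ + R = [732]
K = P̄·Hᵀ·S⁻¹ = [11/61; 29/732; -17/122]
x' = x̄ + K·y = [-19/61, 1181/732, 107/122]
P' = (I − K·H)·P̄ = [134/61 -319/61 24/61; -319/61 40151/732 1591/122; 24/61 1591/122 292/61]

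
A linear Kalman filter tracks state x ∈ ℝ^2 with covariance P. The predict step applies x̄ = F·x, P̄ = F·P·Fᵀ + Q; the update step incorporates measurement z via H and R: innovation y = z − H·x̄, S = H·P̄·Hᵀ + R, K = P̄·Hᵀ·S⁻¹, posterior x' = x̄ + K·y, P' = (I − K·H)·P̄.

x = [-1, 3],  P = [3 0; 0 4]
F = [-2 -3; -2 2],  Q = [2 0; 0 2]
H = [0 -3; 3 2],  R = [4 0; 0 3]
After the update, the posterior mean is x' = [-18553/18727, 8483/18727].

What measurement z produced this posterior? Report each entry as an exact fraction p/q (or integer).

z = [-1, -2]

x̄ = F·x = [-7, 8]
P̄ = F·P·Fᵀ + Q = [50 -12; -12 30]
S = H·P̄·Hᵀ + R = [274 -72; -72 429]
K = P̄·Hᵀ·S⁻¹ = [4086/18727 6186/18727; -6147/18727 16/18727]
x' − x̄ = [112536/18727, -141333/18727] = K·y
y = (KᵀK)⁻¹·Kᵀ·(x' − x̄) = [23, 3]
z = y + H·x̄ = [23, 3] + [-24, -5] = [-1, -2]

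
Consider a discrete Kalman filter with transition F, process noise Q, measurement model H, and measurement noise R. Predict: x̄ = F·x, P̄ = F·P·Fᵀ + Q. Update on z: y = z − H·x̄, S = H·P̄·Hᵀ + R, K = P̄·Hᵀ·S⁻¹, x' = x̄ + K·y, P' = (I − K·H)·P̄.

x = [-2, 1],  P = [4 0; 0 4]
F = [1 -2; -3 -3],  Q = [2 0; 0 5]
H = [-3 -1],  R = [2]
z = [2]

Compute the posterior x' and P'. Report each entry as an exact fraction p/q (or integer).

x' = [-850/349, 1838/349]
P' = [1594/349 -4626/349; -4626/349 14104/349]

x̄ = F·x = [-4, 3]
P̄ = F·P·Fᵀ + Q = [22 12; 12 77]
y = z − H·x̄ = [-7]
S = H·P̄·Hᵀ + R = [349]
K = P̄·Hᵀ·S⁻¹ = [-78/349; -113/349]
x' = x̄ + K·y = [-850/349, 1838/349]
P' = (I − K·H)·P̄ = [1594/349 -4626/349; -4626/349 14104/349]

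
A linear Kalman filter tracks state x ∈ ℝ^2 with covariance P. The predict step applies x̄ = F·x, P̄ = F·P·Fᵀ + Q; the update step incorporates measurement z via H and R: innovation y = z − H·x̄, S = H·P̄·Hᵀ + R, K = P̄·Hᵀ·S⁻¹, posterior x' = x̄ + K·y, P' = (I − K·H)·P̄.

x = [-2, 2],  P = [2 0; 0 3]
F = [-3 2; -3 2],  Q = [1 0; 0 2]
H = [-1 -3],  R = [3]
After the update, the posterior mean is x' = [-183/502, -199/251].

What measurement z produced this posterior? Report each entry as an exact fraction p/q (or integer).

x̄ = F·x = [10, 10]
P̄ = F·P·Fᵀ + Q = [31 30; 30 32]
S = H·P̄·Hᵀ + R = [502]
K = P̄·Hᵀ·S⁻¹ = [-121/502; -63/251]
x' − x̄ = [-5203/502, -2709/251] = K·y
y = (KᵀK)⁻¹·Kᵀ·(x' − x̄) = [43]
z = y + H·x̄ = [43] + [-40] = [3]

z = [3]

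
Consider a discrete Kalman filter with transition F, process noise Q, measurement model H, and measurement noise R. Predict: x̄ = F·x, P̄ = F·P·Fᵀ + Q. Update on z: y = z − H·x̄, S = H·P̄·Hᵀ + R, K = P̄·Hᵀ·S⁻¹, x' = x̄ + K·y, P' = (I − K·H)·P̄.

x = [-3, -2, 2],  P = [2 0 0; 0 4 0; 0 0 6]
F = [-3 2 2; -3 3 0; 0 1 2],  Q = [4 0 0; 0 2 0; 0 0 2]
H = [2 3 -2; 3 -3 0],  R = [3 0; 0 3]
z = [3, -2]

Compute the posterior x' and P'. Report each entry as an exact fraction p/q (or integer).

x̄ = F·x = [9, 3, 2]
P̄ = F·P·Fᵀ + Q = [62 42 32; 42 56 12; 32 12 30]
y = z − H·x̄ = [-20, -20]
S = H·P̄·Hᵀ + R = [979 -126; -126 309]
K = P̄·Hᵀ·S⁻¹ = [21678/95545 27392/95545; 4344/19109 -826/19109; 1328/19109 4252/19109]
x' = x̄ + K·y = [-24299/19109, -13033/19109, -73382/19109]
P' = (I − K·H)·P̄ = [248162/95545 44154/19109 109360/19109; 44154/19109 44980/19109 105108/19109; 109360/19109 105108/19109 265030/19109]

x' = [-24299/19109, -13033/19109, -73382/19109]
P' = [248162/95545 44154/19109 109360/19109; 44154/19109 44980/19109 105108/19109; 109360/19109 105108/19109 265030/19109]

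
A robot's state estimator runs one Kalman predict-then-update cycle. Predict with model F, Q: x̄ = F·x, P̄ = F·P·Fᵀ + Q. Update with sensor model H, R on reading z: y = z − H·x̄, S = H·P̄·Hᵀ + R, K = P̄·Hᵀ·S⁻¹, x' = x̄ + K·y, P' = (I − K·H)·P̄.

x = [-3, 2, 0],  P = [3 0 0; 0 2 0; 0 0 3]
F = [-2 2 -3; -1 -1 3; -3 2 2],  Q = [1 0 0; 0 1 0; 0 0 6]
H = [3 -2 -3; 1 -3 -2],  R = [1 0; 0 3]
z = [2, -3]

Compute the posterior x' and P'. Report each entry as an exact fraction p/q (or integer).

x' = [207183/27976, -5338/3497, 107985/13988]
P' = [256415/27976 -13805/3497 161867/13988; -13805/3497 8951/3497 -19714/3497; 161867/13988 -19714/3497 53164/3497]

x̄ = F·x = [10, 1, 13]
P̄ = F·P·Fᵀ + Q = [48 -25 8; -25 33 23; 8 23 53]
y = z − H·x̄ = [13, 16]
S = H·P̄·Hᵀ + R = [1474 1162; 1162 954]
K = P̄·Hᵀ·S⁻¹ = [18923/27976 -19911/27976; -175/3497 -410/3497; 5345/13988 -8959/13988]
x' = x̄ + K·y = [207183/27976, -5338/3497, 107985/13988]
P' = (I − K·H)·P̄ = [256415/27976 -13805/3497 161867/13988; -13805/3497 8951/3497 -19714/3497; 161867/13988 -19714/3497 53164/3497]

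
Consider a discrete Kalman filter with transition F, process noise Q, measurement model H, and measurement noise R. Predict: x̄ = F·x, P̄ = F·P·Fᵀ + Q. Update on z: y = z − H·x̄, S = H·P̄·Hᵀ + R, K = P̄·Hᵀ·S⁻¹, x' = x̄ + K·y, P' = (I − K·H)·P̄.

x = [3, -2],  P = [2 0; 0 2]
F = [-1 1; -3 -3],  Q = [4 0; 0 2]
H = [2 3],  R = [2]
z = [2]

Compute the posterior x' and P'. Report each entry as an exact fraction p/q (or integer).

x' = [-193/47, 633/188]
P' = [344/47 -228/47; -228/47 323/94]

x̄ = F·x = [-5, -3]
P̄ = F·P·Fᵀ + Q = [8 0; 0 38]
y = z − H·x̄ = [21]
S = H·P̄·Hᵀ + R = [376]
K = P̄·Hᵀ·S⁻¹ = [2/47; 57/188]
x' = x̄ + K·y = [-193/47, 633/188]
P' = (I − K·H)·P̄ = [344/47 -228/47; -228/47 323/94]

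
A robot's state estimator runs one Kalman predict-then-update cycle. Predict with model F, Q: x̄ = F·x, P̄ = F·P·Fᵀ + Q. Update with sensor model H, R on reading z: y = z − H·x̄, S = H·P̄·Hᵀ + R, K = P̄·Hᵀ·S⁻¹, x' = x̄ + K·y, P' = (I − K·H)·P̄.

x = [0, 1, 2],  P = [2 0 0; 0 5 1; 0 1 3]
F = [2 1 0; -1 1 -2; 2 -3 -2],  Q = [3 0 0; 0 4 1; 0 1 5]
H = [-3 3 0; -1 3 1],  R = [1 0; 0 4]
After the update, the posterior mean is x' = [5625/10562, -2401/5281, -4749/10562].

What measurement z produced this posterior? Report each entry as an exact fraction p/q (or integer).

x̄ = F·x = [1, -3, -7]
P̄ = F·P·Fᵀ + Q = [16 -1 -9; -1 19 -2; -9 -2 82]
S = H·P̄·Hᵀ + R = [334 252; 252 285]
K = P̄·Hᵀ·S⁻¹ = [-2493/10562 1750/15843; 498/5281 1792/15843; -5145/10562 11549/15843]
x' − x̄ = [-4937/10562, 13442/5281, 69185/10562] = K·y
y = (KᵀK)⁻¹·Kᵀ·(x' − x̄) = [9, 15]
z = y + H·x̄ = [9, 15] + [-12, -17] = [-3, -2]

z = [-3, -2]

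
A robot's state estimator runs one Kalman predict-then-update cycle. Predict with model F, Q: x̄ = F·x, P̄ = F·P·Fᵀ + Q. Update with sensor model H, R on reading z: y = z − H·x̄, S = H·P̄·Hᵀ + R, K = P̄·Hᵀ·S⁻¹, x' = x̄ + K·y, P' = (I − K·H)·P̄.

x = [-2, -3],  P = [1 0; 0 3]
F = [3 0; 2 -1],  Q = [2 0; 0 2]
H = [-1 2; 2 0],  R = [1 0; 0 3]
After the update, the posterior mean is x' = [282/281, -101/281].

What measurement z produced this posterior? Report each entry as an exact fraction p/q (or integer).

x̄ = F·x = [-6, -1]
P̄ = F·P·Fᵀ + Q = [11 6; 6 9]
S = H·P̄·Hᵀ + R = [24 2; 2 47]
K = P̄·Hᵀ·S⁻¹ = [3/1124 263/562; 135/281 66/281]
x' − x̄ = [1968/281, 180/281] = K·y
y = (KᵀK)⁻¹·Kᵀ·(x' − x̄) = [-6, 15]
z = y + H·x̄ = [-6, 15] + [4, -12] = [-2, 3]

z = [-2, 3]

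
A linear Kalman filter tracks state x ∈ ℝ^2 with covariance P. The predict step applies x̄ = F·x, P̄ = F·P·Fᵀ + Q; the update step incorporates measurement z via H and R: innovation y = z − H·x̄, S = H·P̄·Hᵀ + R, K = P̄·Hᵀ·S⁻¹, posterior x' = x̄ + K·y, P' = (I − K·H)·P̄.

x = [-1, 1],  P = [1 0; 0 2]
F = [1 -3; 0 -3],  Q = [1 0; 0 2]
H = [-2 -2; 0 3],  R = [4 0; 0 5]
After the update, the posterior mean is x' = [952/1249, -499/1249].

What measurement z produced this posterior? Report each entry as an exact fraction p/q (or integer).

z = [-2, -3]

x̄ = F·x = [-4, -3]
P̄ = F·P·Fᵀ + Q = [20 18; 18 20]
S = H·P̄·Hᵀ + R = [308 -228; -228 185]
K = P̄·Hᵀ·S⁻¹ = [-437/1249 -174/1249; -95/1249 288/1249]
x' − x̄ = [5948/1249, 3248/1249] = K·y
y = (KᵀK)⁻¹·Kᵀ·(x' − x̄) = [-16, 6]
z = y + H·x̄ = [-16, 6] + [14, -9] = [-2, -3]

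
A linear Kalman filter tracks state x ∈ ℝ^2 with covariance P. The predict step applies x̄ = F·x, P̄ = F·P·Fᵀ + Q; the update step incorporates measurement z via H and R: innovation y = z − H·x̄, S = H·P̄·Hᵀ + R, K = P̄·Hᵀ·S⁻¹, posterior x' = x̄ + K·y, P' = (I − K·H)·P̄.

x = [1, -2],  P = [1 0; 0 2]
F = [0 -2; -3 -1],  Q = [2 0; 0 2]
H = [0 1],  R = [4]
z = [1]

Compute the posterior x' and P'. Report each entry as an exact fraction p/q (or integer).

x̄ = F·x = [4, -1]
P̄ = F·P·Fᵀ + Q = [10 4; 4 13]
y = z − H·x̄ = [2]
S = H·P̄·Hᵀ + R = [17]
K = P̄·Hᵀ·S⁻¹ = [4/17; 13/17]
x' = x̄ + K·y = [76/17, 9/17]
P' = (I − K·H)·P̄ = [154/17 16/17; 16/17 52/17]

x' = [76/17, 9/17]
P' = [154/17 16/17; 16/17 52/17]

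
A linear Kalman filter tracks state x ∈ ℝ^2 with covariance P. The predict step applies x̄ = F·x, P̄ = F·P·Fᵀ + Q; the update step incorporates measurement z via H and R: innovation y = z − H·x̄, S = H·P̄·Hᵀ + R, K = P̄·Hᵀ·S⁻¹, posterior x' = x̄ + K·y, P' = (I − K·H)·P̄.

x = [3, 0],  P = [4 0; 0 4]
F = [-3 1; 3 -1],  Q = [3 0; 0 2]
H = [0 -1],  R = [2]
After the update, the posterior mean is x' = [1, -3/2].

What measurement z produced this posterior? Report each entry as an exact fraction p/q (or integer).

z = [2]

x̄ = F·x = [-9, 9]
P̄ = F·P·Fᵀ + Q = [43 -40; -40 42]
S = H·P̄·Hᵀ + R = [44]
K = P̄·Hᵀ·S⁻¹ = [10/11; -21/22]
x' − x̄ = [10, -21/2] = K·y
y = (KᵀK)⁻¹·Kᵀ·(x' − x̄) = [11]
z = y + H·x̄ = [11] + [-9] = [2]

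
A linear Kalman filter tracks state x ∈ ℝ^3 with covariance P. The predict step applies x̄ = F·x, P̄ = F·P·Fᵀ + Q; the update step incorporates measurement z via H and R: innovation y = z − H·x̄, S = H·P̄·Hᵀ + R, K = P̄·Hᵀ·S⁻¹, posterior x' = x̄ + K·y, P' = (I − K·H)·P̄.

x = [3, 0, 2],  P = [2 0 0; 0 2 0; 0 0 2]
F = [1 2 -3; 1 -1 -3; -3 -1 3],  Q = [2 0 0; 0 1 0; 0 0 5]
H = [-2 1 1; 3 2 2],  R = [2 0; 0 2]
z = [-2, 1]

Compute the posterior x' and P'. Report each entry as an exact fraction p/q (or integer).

x' = [168/233, 881/466, -1223/466]
P' = [330/1631 241/3262 -109/466; 241/3262 37129/3262 -5253/466; -109/466 -5253/466 5443/466]

x̄ = F·x = [-3, -3, -3]
P̄ = F·P·Fᵀ + Q = [30 16 -28; 16 23 -22; -28 -22 43]
y = z − H·x̄ = [-2, 22]
S = H·P̄·Hᵀ + R = [192 -124; -124 216]
K = P̄·Hᵀ·S⁻¹ = [-921/3262 234/1631; -31/1631 1439/6524; 102/233 53/932]
x' = x̄ + K·y = [168/233, 881/466, -1223/466]
P' = (I − K·H)·P̄ = [330/1631 241/3262 -109/466; 241/3262 37129/3262 -5253/466; -109/466 -5253/466 5443/466]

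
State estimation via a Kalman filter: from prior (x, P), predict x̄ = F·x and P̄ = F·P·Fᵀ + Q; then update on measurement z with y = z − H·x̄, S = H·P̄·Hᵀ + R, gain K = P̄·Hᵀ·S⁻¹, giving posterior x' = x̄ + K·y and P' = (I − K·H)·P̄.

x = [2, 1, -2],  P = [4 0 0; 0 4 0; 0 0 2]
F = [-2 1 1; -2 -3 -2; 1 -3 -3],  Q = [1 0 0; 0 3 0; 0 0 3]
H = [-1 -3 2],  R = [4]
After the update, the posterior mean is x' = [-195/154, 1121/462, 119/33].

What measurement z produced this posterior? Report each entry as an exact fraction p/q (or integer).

z = [1]

x̄ = F·x = [-5, -3, 5]
P̄ = F·P·Fᵀ + Q = [23 0 -26; 0 63 40; -26 40 61]
S = H·P̄·Hᵀ + R = [462]
K = P̄·Hᵀ·S⁻¹ = [-25/154; -109/462; 2/33]
x' − x̄ = [575/154, 2507/462, -46/33] = K·y
y = (KᵀK)⁻¹·Kᵀ·(x' − x̄) = [-23]
z = y + H·x̄ = [-23] + [24] = [1]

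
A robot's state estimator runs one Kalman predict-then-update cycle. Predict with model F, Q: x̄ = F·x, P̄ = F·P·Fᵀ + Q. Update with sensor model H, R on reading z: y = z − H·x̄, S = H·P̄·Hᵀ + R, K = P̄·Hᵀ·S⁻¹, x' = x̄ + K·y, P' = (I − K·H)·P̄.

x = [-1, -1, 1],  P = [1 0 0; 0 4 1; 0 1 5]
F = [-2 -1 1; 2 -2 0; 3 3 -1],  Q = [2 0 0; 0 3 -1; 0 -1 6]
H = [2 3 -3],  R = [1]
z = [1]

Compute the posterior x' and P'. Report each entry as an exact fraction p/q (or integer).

x' = [645/317, -868/317, -546/317]
P' = [8563/1268 -2125/317 -2821/1268; -2125/317 3447/317 2020/317; -2821/1268 2020/317 6279/1268]

x̄ = F·x = [4, 0, -7]
P̄ = F·P·Fᵀ + Q = [13 2 -19; 2 23 -17; -19 -17 50]
y = z − H·x̄ = [-28]
S = H·P̄·Hᵀ + R = [1268]
K = P̄·Hᵀ·S⁻¹ = [89/1268; 31/317; -239/1268]
x' = x̄ + K·y = [645/317, -868/317, -546/317]
P' = (I − K·H)·P̄ = [8563/1268 -2125/317 -2821/1268; -2125/317 3447/317 2020/317; -2821/1268 2020/317 6279/1268]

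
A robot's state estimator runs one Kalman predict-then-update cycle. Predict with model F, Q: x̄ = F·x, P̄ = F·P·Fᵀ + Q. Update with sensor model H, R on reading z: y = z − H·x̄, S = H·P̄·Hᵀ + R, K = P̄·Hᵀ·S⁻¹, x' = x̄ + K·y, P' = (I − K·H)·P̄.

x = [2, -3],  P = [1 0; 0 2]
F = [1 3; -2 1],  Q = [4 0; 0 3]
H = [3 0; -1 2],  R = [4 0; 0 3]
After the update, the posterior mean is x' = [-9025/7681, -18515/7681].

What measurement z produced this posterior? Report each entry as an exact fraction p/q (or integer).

z = [-3, -3]

x̄ = F·x = [-7, -7]
P̄ = F·P·Fᵀ + Q = [23 4; 4 9]
S = H·P̄·Hᵀ + R = [211 -45; -45 46]
K = P̄·Hᵀ·S⁻¹ = [2499/7681 -60/7681; 1182/7681 3494/7681]
x' − x̄ = [44742/7681, 35252/7681] = K·y
y = (KᵀK)⁻¹·Kᵀ·(x' − x̄) = [18, 4]
z = y + H·x̄ = [18, 4] + [-21, -7] = [-3, -3]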